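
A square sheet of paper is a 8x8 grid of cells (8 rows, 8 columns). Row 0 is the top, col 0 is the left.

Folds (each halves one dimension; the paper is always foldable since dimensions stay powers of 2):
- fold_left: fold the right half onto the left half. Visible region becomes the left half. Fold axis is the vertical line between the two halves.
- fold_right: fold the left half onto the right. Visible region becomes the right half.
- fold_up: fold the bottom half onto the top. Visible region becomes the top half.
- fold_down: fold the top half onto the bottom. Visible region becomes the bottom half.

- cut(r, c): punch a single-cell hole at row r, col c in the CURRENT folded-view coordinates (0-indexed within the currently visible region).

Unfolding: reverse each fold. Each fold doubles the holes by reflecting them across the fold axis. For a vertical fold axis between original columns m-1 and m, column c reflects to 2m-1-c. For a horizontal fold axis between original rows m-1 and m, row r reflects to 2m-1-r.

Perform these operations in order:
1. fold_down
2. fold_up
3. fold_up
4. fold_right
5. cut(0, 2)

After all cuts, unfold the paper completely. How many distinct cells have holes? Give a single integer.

Op 1 fold_down: fold axis h@4; visible region now rows[4,8) x cols[0,8) = 4x8
Op 2 fold_up: fold axis h@6; visible region now rows[4,6) x cols[0,8) = 2x8
Op 3 fold_up: fold axis h@5; visible region now rows[4,5) x cols[0,8) = 1x8
Op 4 fold_right: fold axis v@4; visible region now rows[4,5) x cols[4,8) = 1x4
Op 5 cut(0, 2): punch at orig (4,6); cuts so far [(4, 6)]; region rows[4,5) x cols[4,8) = 1x4
Unfold 1 (reflect across v@4): 2 holes -> [(4, 1), (4, 6)]
Unfold 2 (reflect across h@5): 4 holes -> [(4, 1), (4, 6), (5, 1), (5, 6)]
Unfold 3 (reflect across h@6): 8 holes -> [(4, 1), (4, 6), (5, 1), (5, 6), (6, 1), (6, 6), (7, 1), (7, 6)]
Unfold 4 (reflect across h@4): 16 holes -> [(0, 1), (0, 6), (1, 1), (1, 6), (2, 1), (2, 6), (3, 1), (3, 6), (4, 1), (4, 6), (5, 1), (5, 6), (6, 1), (6, 6), (7, 1), (7, 6)]

Answer: 16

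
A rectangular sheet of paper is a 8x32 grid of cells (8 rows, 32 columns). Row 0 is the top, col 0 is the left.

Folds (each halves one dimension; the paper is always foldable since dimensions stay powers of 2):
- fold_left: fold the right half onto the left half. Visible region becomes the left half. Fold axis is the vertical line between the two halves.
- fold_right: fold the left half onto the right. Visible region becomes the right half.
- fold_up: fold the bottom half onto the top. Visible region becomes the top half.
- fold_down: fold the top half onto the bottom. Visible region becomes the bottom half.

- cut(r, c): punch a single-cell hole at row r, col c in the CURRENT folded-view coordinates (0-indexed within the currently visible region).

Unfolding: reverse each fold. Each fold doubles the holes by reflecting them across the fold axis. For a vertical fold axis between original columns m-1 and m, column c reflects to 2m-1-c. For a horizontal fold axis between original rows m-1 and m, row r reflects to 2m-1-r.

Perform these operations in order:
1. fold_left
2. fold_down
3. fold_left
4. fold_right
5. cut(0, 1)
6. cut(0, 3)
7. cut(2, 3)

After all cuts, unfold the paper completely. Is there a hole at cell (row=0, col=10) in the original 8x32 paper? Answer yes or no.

Op 1 fold_left: fold axis v@16; visible region now rows[0,8) x cols[0,16) = 8x16
Op 2 fold_down: fold axis h@4; visible region now rows[4,8) x cols[0,16) = 4x16
Op 3 fold_left: fold axis v@8; visible region now rows[4,8) x cols[0,8) = 4x8
Op 4 fold_right: fold axis v@4; visible region now rows[4,8) x cols[4,8) = 4x4
Op 5 cut(0, 1): punch at orig (4,5); cuts so far [(4, 5)]; region rows[4,8) x cols[4,8) = 4x4
Op 6 cut(0, 3): punch at orig (4,7); cuts so far [(4, 5), (4, 7)]; region rows[4,8) x cols[4,8) = 4x4
Op 7 cut(2, 3): punch at orig (6,7); cuts so far [(4, 5), (4, 7), (6, 7)]; region rows[4,8) x cols[4,8) = 4x4
Unfold 1 (reflect across v@4): 6 holes -> [(4, 0), (4, 2), (4, 5), (4, 7), (6, 0), (6, 7)]
Unfold 2 (reflect across v@8): 12 holes -> [(4, 0), (4, 2), (4, 5), (4, 7), (4, 8), (4, 10), (4, 13), (4, 15), (6, 0), (6, 7), (6, 8), (6, 15)]
Unfold 3 (reflect across h@4): 24 holes -> [(1, 0), (1, 7), (1, 8), (1, 15), (3, 0), (3, 2), (3, 5), (3, 7), (3, 8), (3, 10), (3, 13), (3, 15), (4, 0), (4, 2), (4, 5), (4, 7), (4, 8), (4, 10), (4, 13), (4, 15), (6, 0), (6, 7), (6, 8), (6, 15)]
Unfold 4 (reflect across v@16): 48 holes -> [(1, 0), (1, 7), (1, 8), (1, 15), (1, 16), (1, 23), (1, 24), (1, 31), (3, 0), (3, 2), (3, 5), (3, 7), (3, 8), (3, 10), (3, 13), (3, 15), (3, 16), (3, 18), (3, 21), (3, 23), (3, 24), (3, 26), (3, 29), (3, 31), (4, 0), (4, 2), (4, 5), (4, 7), (4, 8), (4, 10), (4, 13), (4, 15), (4, 16), (4, 18), (4, 21), (4, 23), (4, 24), (4, 26), (4, 29), (4, 31), (6, 0), (6, 7), (6, 8), (6, 15), (6, 16), (6, 23), (6, 24), (6, 31)]
Holes: [(1, 0), (1, 7), (1, 8), (1, 15), (1, 16), (1, 23), (1, 24), (1, 31), (3, 0), (3, 2), (3, 5), (3, 7), (3, 8), (3, 10), (3, 13), (3, 15), (3, 16), (3, 18), (3, 21), (3, 23), (3, 24), (3, 26), (3, 29), (3, 31), (4, 0), (4, 2), (4, 5), (4, 7), (4, 8), (4, 10), (4, 13), (4, 15), (4, 16), (4, 18), (4, 21), (4, 23), (4, 24), (4, 26), (4, 29), (4, 31), (6, 0), (6, 7), (6, 8), (6, 15), (6, 16), (6, 23), (6, 24), (6, 31)]

Answer: no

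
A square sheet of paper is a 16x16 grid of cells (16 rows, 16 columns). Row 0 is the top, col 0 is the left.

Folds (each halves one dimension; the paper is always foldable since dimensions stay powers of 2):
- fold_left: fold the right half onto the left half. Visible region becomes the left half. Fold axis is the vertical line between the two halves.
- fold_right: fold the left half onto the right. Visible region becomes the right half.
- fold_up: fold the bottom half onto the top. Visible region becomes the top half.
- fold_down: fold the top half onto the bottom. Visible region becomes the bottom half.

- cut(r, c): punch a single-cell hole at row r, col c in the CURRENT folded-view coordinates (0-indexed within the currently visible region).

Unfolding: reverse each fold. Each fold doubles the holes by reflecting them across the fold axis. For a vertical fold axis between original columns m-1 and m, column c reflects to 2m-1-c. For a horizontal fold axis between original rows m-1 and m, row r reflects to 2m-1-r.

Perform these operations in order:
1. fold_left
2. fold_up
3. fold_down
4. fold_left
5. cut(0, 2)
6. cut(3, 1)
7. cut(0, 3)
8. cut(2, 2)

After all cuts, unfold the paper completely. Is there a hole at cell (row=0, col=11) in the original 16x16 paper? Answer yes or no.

Answer: no

Derivation:
Op 1 fold_left: fold axis v@8; visible region now rows[0,16) x cols[0,8) = 16x8
Op 2 fold_up: fold axis h@8; visible region now rows[0,8) x cols[0,8) = 8x8
Op 3 fold_down: fold axis h@4; visible region now rows[4,8) x cols[0,8) = 4x8
Op 4 fold_left: fold axis v@4; visible region now rows[4,8) x cols[0,4) = 4x4
Op 5 cut(0, 2): punch at orig (4,2); cuts so far [(4, 2)]; region rows[4,8) x cols[0,4) = 4x4
Op 6 cut(3, 1): punch at orig (7,1); cuts so far [(4, 2), (7, 1)]; region rows[4,8) x cols[0,4) = 4x4
Op 7 cut(0, 3): punch at orig (4,3); cuts so far [(4, 2), (4, 3), (7, 1)]; region rows[4,8) x cols[0,4) = 4x4
Op 8 cut(2, 2): punch at orig (6,2); cuts so far [(4, 2), (4, 3), (6, 2), (7, 1)]; region rows[4,8) x cols[0,4) = 4x4
Unfold 1 (reflect across v@4): 8 holes -> [(4, 2), (4, 3), (4, 4), (4, 5), (6, 2), (6, 5), (7, 1), (7, 6)]
Unfold 2 (reflect across h@4): 16 holes -> [(0, 1), (0, 6), (1, 2), (1, 5), (3, 2), (3, 3), (3, 4), (3, 5), (4, 2), (4, 3), (4, 4), (4, 5), (6, 2), (6, 5), (7, 1), (7, 6)]
Unfold 3 (reflect across h@8): 32 holes -> [(0, 1), (0, 6), (1, 2), (1, 5), (3, 2), (3, 3), (3, 4), (3, 5), (4, 2), (4, 3), (4, 4), (4, 5), (6, 2), (6, 5), (7, 1), (7, 6), (8, 1), (8, 6), (9, 2), (9, 5), (11, 2), (11, 3), (11, 4), (11, 5), (12, 2), (12, 3), (12, 4), (12, 5), (14, 2), (14, 5), (15, 1), (15, 6)]
Unfold 4 (reflect across v@8): 64 holes -> [(0, 1), (0, 6), (0, 9), (0, 14), (1, 2), (1, 5), (1, 10), (1, 13), (3, 2), (3, 3), (3, 4), (3, 5), (3, 10), (3, 11), (3, 12), (3, 13), (4, 2), (4, 3), (4, 4), (4, 5), (4, 10), (4, 11), (4, 12), (4, 13), (6, 2), (6, 5), (6, 10), (6, 13), (7, 1), (7, 6), (7, 9), (7, 14), (8, 1), (8, 6), (8, 9), (8, 14), (9, 2), (9, 5), (9, 10), (9, 13), (11, 2), (11, 3), (11, 4), (11, 5), (11, 10), (11, 11), (11, 12), (11, 13), (12, 2), (12, 3), (12, 4), (12, 5), (12, 10), (12, 11), (12, 12), (12, 13), (14, 2), (14, 5), (14, 10), (14, 13), (15, 1), (15, 6), (15, 9), (15, 14)]
Holes: [(0, 1), (0, 6), (0, 9), (0, 14), (1, 2), (1, 5), (1, 10), (1, 13), (3, 2), (3, 3), (3, 4), (3, 5), (3, 10), (3, 11), (3, 12), (3, 13), (4, 2), (4, 3), (4, 4), (4, 5), (4, 10), (4, 11), (4, 12), (4, 13), (6, 2), (6, 5), (6, 10), (6, 13), (7, 1), (7, 6), (7, 9), (7, 14), (8, 1), (8, 6), (8, 9), (8, 14), (9, 2), (9, 5), (9, 10), (9, 13), (11, 2), (11, 3), (11, 4), (11, 5), (11, 10), (11, 11), (11, 12), (11, 13), (12, 2), (12, 3), (12, 4), (12, 5), (12, 10), (12, 11), (12, 12), (12, 13), (14, 2), (14, 5), (14, 10), (14, 13), (15, 1), (15, 6), (15, 9), (15, 14)]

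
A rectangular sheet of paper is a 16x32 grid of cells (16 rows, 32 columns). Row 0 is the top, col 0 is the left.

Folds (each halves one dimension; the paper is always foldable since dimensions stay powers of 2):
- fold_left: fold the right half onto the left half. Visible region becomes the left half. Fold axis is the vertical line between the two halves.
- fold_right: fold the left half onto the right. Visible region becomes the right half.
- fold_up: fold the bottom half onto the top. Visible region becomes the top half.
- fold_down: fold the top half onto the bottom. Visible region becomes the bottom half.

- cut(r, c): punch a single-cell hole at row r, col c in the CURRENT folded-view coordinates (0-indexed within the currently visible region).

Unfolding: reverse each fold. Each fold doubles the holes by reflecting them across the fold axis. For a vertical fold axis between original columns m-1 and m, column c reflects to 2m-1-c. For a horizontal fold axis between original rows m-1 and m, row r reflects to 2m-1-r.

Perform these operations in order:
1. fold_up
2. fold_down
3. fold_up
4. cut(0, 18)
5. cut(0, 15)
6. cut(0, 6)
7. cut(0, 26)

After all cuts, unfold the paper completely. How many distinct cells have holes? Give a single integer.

Op 1 fold_up: fold axis h@8; visible region now rows[0,8) x cols[0,32) = 8x32
Op 2 fold_down: fold axis h@4; visible region now rows[4,8) x cols[0,32) = 4x32
Op 3 fold_up: fold axis h@6; visible region now rows[4,6) x cols[0,32) = 2x32
Op 4 cut(0, 18): punch at orig (4,18); cuts so far [(4, 18)]; region rows[4,6) x cols[0,32) = 2x32
Op 5 cut(0, 15): punch at orig (4,15); cuts so far [(4, 15), (4, 18)]; region rows[4,6) x cols[0,32) = 2x32
Op 6 cut(0, 6): punch at orig (4,6); cuts so far [(4, 6), (4, 15), (4, 18)]; region rows[4,6) x cols[0,32) = 2x32
Op 7 cut(0, 26): punch at orig (4,26); cuts so far [(4, 6), (4, 15), (4, 18), (4, 26)]; region rows[4,6) x cols[0,32) = 2x32
Unfold 1 (reflect across h@6): 8 holes -> [(4, 6), (4, 15), (4, 18), (4, 26), (7, 6), (7, 15), (7, 18), (7, 26)]
Unfold 2 (reflect across h@4): 16 holes -> [(0, 6), (0, 15), (0, 18), (0, 26), (3, 6), (3, 15), (3, 18), (3, 26), (4, 6), (4, 15), (4, 18), (4, 26), (7, 6), (7, 15), (7, 18), (7, 26)]
Unfold 3 (reflect across h@8): 32 holes -> [(0, 6), (0, 15), (0, 18), (0, 26), (3, 6), (3, 15), (3, 18), (3, 26), (4, 6), (4, 15), (4, 18), (4, 26), (7, 6), (7, 15), (7, 18), (7, 26), (8, 6), (8, 15), (8, 18), (8, 26), (11, 6), (11, 15), (11, 18), (11, 26), (12, 6), (12, 15), (12, 18), (12, 26), (15, 6), (15, 15), (15, 18), (15, 26)]

Answer: 32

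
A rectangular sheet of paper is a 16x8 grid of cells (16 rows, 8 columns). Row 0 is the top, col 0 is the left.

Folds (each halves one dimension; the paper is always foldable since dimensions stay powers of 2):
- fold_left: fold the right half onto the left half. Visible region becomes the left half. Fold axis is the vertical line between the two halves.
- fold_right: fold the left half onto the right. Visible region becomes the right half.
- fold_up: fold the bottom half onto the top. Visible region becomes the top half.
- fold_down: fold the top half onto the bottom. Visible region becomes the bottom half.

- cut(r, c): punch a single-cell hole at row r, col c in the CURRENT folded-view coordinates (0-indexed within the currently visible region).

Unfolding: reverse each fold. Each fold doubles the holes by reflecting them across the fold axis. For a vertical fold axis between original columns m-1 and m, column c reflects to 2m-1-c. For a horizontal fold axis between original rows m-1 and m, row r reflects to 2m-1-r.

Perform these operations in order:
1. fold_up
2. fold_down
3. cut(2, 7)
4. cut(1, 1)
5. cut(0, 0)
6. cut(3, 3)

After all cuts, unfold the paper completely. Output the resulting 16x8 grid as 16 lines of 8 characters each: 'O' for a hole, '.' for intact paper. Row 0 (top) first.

Op 1 fold_up: fold axis h@8; visible region now rows[0,8) x cols[0,8) = 8x8
Op 2 fold_down: fold axis h@4; visible region now rows[4,8) x cols[0,8) = 4x8
Op 3 cut(2, 7): punch at orig (6,7); cuts so far [(6, 7)]; region rows[4,8) x cols[0,8) = 4x8
Op 4 cut(1, 1): punch at orig (5,1); cuts so far [(5, 1), (6, 7)]; region rows[4,8) x cols[0,8) = 4x8
Op 5 cut(0, 0): punch at orig (4,0); cuts so far [(4, 0), (5, 1), (6, 7)]; region rows[4,8) x cols[0,8) = 4x8
Op 6 cut(3, 3): punch at orig (7,3); cuts so far [(4, 0), (5, 1), (6, 7), (7, 3)]; region rows[4,8) x cols[0,8) = 4x8
Unfold 1 (reflect across h@4): 8 holes -> [(0, 3), (1, 7), (2, 1), (3, 0), (4, 0), (5, 1), (6, 7), (7, 3)]
Unfold 2 (reflect across h@8): 16 holes -> [(0, 3), (1, 7), (2, 1), (3, 0), (4, 0), (5, 1), (6, 7), (7, 3), (8, 3), (9, 7), (10, 1), (11, 0), (12, 0), (13, 1), (14, 7), (15, 3)]

Answer: ...O....
.......O
.O......
O.......
O.......
.O......
.......O
...O....
...O....
.......O
.O......
O.......
O.......
.O......
.......O
...O....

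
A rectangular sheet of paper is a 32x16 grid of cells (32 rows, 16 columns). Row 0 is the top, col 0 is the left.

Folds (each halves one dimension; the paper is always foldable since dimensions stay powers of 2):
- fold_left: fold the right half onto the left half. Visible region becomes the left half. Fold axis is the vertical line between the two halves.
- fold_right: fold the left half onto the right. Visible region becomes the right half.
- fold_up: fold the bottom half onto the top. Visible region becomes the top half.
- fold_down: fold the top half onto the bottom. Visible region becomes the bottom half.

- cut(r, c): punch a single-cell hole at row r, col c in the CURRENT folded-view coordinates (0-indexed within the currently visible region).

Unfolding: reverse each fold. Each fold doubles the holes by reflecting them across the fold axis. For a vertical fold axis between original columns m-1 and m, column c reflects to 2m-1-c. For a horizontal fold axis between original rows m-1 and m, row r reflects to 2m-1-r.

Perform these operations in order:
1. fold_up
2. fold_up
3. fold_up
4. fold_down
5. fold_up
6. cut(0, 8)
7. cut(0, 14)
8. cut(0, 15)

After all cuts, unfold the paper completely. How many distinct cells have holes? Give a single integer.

Op 1 fold_up: fold axis h@16; visible region now rows[0,16) x cols[0,16) = 16x16
Op 2 fold_up: fold axis h@8; visible region now rows[0,8) x cols[0,16) = 8x16
Op 3 fold_up: fold axis h@4; visible region now rows[0,4) x cols[0,16) = 4x16
Op 4 fold_down: fold axis h@2; visible region now rows[2,4) x cols[0,16) = 2x16
Op 5 fold_up: fold axis h@3; visible region now rows[2,3) x cols[0,16) = 1x16
Op 6 cut(0, 8): punch at orig (2,8); cuts so far [(2, 8)]; region rows[2,3) x cols[0,16) = 1x16
Op 7 cut(0, 14): punch at orig (2,14); cuts so far [(2, 8), (2, 14)]; region rows[2,3) x cols[0,16) = 1x16
Op 8 cut(0, 15): punch at orig (2,15); cuts so far [(2, 8), (2, 14), (2, 15)]; region rows[2,3) x cols[0,16) = 1x16
Unfold 1 (reflect across h@3): 6 holes -> [(2, 8), (2, 14), (2, 15), (3, 8), (3, 14), (3, 15)]
Unfold 2 (reflect across h@2): 12 holes -> [(0, 8), (0, 14), (0, 15), (1, 8), (1, 14), (1, 15), (2, 8), (2, 14), (2, 15), (3, 8), (3, 14), (3, 15)]
Unfold 3 (reflect across h@4): 24 holes -> [(0, 8), (0, 14), (0, 15), (1, 8), (1, 14), (1, 15), (2, 8), (2, 14), (2, 15), (3, 8), (3, 14), (3, 15), (4, 8), (4, 14), (4, 15), (5, 8), (5, 14), (5, 15), (6, 8), (6, 14), (6, 15), (7, 8), (7, 14), (7, 15)]
Unfold 4 (reflect across h@8): 48 holes -> [(0, 8), (0, 14), (0, 15), (1, 8), (1, 14), (1, 15), (2, 8), (2, 14), (2, 15), (3, 8), (3, 14), (3, 15), (4, 8), (4, 14), (4, 15), (5, 8), (5, 14), (5, 15), (6, 8), (6, 14), (6, 15), (7, 8), (7, 14), (7, 15), (8, 8), (8, 14), (8, 15), (9, 8), (9, 14), (9, 15), (10, 8), (10, 14), (10, 15), (11, 8), (11, 14), (11, 15), (12, 8), (12, 14), (12, 15), (13, 8), (13, 14), (13, 15), (14, 8), (14, 14), (14, 15), (15, 8), (15, 14), (15, 15)]
Unfold 5 (reflect across h@16): 96 holes -> [(0, 8), (0, 14), (0, 15), (1, 8), (1, 14), (1, 15), (2, 8), (2, 14), (2, 15), (3, 8), (3, 14), (3, 15), (4, 8), (4, 14), (4, 15), (5, 8), (5, 14), (5, 15), (6, 8), (6, 14), (6, 15), (7, 8), (7, 14), (7, 15), (8, 8), (8, 14), (8, 15), (9, 8), (9, 14), (9, 15), (10, 8), (10, 14), (10, 15), (11, 8), (11, 14), (11, 15), (12, 8), (12, 14), (12, 15), (13, 8), (13, 14), (13, 15), (14, 8), (14, 14), (14, 15), (15, 8), (15, 14), (15, 15), (16, 8), (16, 14), (16, 15), (17, 8), (17, 14), (17, 15), (18, 8), (18, 14), (18, 15), (19, 8), (19, 14), (19, 15), (20, 8), (20, 14), (20, 15), (21, 8), (21, 14), (21, 15), (22, 8), (22, 14), (22, 15), (23, 8), (23, 14), (23, 15), (24, 8), (24, 14), (24, 15), (25, 8), (25, 14), (25, 15), (26, 8), (26, 14), (26, 15), (27, 8), (27, 14), (27, 15), (28, 8), (28, 14), (28, 15), (29, 8), (29, 14), (29, 15), (30, 8), (30, 14), (30, 15), (31, 8), (31, 14), (31, 15)]

Answer: 96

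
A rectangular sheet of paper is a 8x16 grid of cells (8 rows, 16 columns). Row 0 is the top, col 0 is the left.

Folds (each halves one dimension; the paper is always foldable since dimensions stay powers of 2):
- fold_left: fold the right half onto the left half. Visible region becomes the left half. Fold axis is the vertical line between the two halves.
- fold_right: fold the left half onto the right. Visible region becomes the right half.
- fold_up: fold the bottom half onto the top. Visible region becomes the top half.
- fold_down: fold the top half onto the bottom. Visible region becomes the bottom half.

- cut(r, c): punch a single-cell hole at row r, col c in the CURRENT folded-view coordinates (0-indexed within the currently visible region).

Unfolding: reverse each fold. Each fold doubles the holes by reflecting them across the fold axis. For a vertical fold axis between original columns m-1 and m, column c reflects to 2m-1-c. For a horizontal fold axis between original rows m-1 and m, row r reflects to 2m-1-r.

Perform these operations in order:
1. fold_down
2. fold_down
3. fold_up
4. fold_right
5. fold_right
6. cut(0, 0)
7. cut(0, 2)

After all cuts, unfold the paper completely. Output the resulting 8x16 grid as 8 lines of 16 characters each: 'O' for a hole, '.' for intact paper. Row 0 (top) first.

Op 1 fold_down: fold axis h@4; visible region now rows[4,8) x cols[0,16) = 4x16
Op 2 fold_down: fold axis h@6; visible region now rows[6,8) x cols[0,16) = 2x16
Op 3 fold_up: fold axis h@7; visible region now rows[6,7) x cols[0,16) = 1x16
Op 4 fold_right: fold axis v@8; visible region now rows[6,7) x cols[8,16) = 1x8
Op 5 fold_right: fold axis v@12; visible region now rows[6,7) x cols[12,16) = 1x4
Op 6 cut(0, 0): punch at orig (6,12); cuts so far [(6, 12)]; region rows[6,7) x cols[12,16) = 1x4
Op 7 cut(0, 2): punch at orig (6,14); cuts so far [(6, 12), (6, 14)]; region rows[6,7) x cols[12,16) = 1x4
Unfold 1 (reflect across v@12): 4 holes -> [(6, 9), (6, 11), (6, 12), (6, 14)]
Unfold 2 (reflect across v@8): 8 holes -> [(6, 1), (6, 3), (6, 4), (6, 6), (6, 9), (6, 11), (6, 12), (6, 14)]
Unfold 3 (reflect across h@7): 16 holes -> [(6, 1), (6, 3), (6, 4), (6, 6), (6, 9), (6, 11), (6, 12), (6, 14), (7, 1), (7, 3), (7, 4), (7, 6), (7, 9), (7, 11), (7, 12), (7, 14)]
Unfold 4 (reflect across h@6): 32 holes -> [(4, 1), (4, 3), (4, 4), (4, 6), (4, 9), (4, 11), (4, 12), (4, 14), (5, 1), (5, 3), (5, 4), (5, 6), (5, 9), (5, 11), (5, 12), (5, 14), (6, 1), (6, 3), (6, 4), (6, 6), (6, 9), (6, 11), (6, 12), (6, 14), (7, 1), (7, 3), (7, 4), (7, 6), (7, 9), (7, 11), (7, 12), (7, 14)]
Unfold 5 (reflect across h@4): 64 holes -> [(0, 1), (0, 3), (0, 4), (0, 6), (0, 9), (0, 11), (0, 12), (0, 14), (1, 1), (1, 3), (1, 4), (1, 6), (1, 9), (1, 11), (1, 12), (1, 14), (2, 1), (2, 3), (2, 4), (2, 6), (2, 9), (2, 11), (2, 12), (2, 14), (3, 1), (3, 3), (3, 4), (3, 6), (3, 9), (3, 11), (3, 12), (3, 14), (4, 1), (4, 3), (4, 4), (4, 6), (4, 9), (4, 11), (4, 12), (4, 14), (5, 1), (5, 3), (5, 4), (5, 6), (5, 9), (5, 11), (5, 12), (5, 14), (6, 1), (6, 3), (6, 4), (6, 6), (6, 9), (6, 11), (6, 12), (6, 14), (7, 1), (7, 3), (7, 4), (7, 6), (7, 9), (7, 11), (7, 12), (7, 14)]

Answer: .O.OO.O..O.OO.O.
.O.OO.O..O.OO.O.
.O.OO.O..O.OO.O.
.O.OO.O..O.OO.O.
.O.OO.O..O.OO.O.
.O.OO.O..O.OO.O.
.O.OO.O..O.OO.O.
.O.OO.O..O.OO.O.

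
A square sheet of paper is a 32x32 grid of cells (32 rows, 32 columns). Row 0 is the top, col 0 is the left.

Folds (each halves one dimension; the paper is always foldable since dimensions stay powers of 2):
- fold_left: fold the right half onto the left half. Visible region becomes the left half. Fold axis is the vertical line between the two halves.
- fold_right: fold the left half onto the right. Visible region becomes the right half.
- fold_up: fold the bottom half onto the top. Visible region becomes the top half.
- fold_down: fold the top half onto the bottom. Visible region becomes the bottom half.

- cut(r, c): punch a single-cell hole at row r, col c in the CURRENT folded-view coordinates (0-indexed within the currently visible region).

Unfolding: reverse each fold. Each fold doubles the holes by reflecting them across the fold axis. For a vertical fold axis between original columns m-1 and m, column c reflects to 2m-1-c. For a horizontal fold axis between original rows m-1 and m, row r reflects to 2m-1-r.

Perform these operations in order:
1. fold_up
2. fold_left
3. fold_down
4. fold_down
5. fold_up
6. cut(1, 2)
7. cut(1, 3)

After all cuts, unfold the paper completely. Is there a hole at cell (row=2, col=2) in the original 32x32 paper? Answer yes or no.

Answer: yes

Derivation:
Op 1 fold_up: fold axis h@16; visible region now rows[0,16) x cols[0,32) = 16x32
Op 2 fold_left: fold axis v@16; visible region now rows[0,16) x cols[0,16) = 16x16
Op 3 fold_down: fold axis h@8; visible region now rows[8,16) x cols[0,16) = 8x16
Op 4 fold_down: fold axis h@12; visible region now rows[12,16) x cols[0,16) = 4x16
Op 5 fold_up: fold axis h@14; visible region now rows[12,14) x cols[0,16) = 2x16
Op 6 cut(1, 2): punch at orig (13,2); cuts so far [(13, 2)]; region rows[12,14) x cols[0,16) = 2x16
Op 7 cut(1, 3): punch at orig (13,3); cuts so far [(13, 2), (13, 3)]; region rows[12,14) x cols[0,16) = 2x16
Unfold 1 (reflect across h@14): 4 holes -> [(13, 2), (13, 3), (14, 2), (14, 3)]
Unfold 2 (reflect across h@12): 8 holes -> [(9, 2), (9, 3), (10, 2), (10, 3), (13, 2), (13, 3), (14, 2), (14, 3)]
Unfold 3 (reflect across h@8): 16 holes -> [(1, 2), (1, 3), (2, 2), (2, 3), (5, 2), (5, 3), (6, 2), (6, 3), (9, 2), (9, 3), (10, 2), (10, 3), (13, 2), (13, 3), (14, 2), (14, 3)]
Unfold 4 (reflect across v@16): 32 holes -> [(1, 2), (1, 3), (1, 28), (1, 29), (2, 2), (2, 3), (2, 28), (2, 29), (5, 2), (5, 3), (5, 28), (5, 29), (6, 2), (6, 3), (6, 28), (6, 29), (9, 2), (9, 3), (9, 28), (9, 29), (10, 2), (10, 3), (10, 28), (10, 29), (13, 2), (13, 3), (13, 28), (13, 29), (14, 2), (14, 3), (14, 28), (14, 29)]
Unfold 5 (reflect across h@16): 64 holes -> [(1, 2), (1, 3), (1, 28), (1, 29), (2, 2), (2, 3), (2, 28), (2, 29), (5, 2), (5, 3), (5, 28), (5, 29), (6, 2), (6, 3), (6, 28), (6, 29), (9, 2), (9, 3), (9, 28), (9, 29), (10, 2), (10, 3), (10, 28), (10, 29), (13, 2), (13, 3), (13, 28), (13, 29), (14, 2), (14, 3), (14, 28), (14, 29), (17, 2), (17, 3), (17, 28), (17, 29), (18, 2), (18, 3), (18, 28), (18, 29), (21, 2), (21, 3), (21, 28), (21, 29), (22, 2), (22, 3), (22, 28), (22, 29), (25, 2), (25, 3), (25, 28), (25, 29), (26, 2), (26, 3), (26, 28), (26, 29), (29, 2), (29, 3), (29, 28), (29, 29), (30, 2), (30, 3), (30, 28), (30, 29)]
Holes: [(1, 2), (1, 3), (1, 28), (1, 29), (2, 2), (2, 3), (2, 28), (2, 29), (5, 2), (5, 3), (5, 28), (5, 29), (6, 2), (6, 3), (6, 28), (6, 29), (9, 2), (9, 3), (9, 28), (9, 29), (10, 2), (10, 3), (10, 28), (10, 29), (13, 2), (13, 3), (13, 28), (13, 29), (14, 2), (14, 3), (14, 28), (14, 29), (17, 2), (17, 3), (17, 28), (17, 29), (18, 2), (18, 3), (18, 28), (18, 29), (21, 2), (21, 3), (21, 28), (21, 29), (22, 2), (22, 3), (22, 28), (22, 29), (25, 2), (25, 3), (25, 28), (25, 29), (26, 2), (26, 3), (26, 28), (26, 29), (29, 2), (29, 3), (29, 28), (29, 29), (30, 2), (30, 3), (30, 28), (30, 29)]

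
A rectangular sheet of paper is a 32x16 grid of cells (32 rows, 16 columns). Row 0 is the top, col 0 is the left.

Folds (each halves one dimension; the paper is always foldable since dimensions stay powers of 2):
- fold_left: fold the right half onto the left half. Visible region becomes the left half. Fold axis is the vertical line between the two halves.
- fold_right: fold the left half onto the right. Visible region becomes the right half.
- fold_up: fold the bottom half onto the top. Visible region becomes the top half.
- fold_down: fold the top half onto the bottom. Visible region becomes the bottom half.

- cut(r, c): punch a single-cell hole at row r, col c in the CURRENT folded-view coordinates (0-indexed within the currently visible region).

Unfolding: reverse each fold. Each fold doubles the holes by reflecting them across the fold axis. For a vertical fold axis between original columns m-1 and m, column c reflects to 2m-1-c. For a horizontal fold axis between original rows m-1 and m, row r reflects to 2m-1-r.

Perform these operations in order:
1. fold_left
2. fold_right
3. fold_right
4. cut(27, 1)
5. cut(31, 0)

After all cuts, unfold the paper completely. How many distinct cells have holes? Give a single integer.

Op 1 fold_left: fold axis v@8; visible region now rows[0,32) x cols[0,8) = 32x8
Op 2 fold_right: fold axis v@4; visible region now rows[0,32) x cols[4,8) = 32x4
Op 3 fold_right: fold axis v@6; visible region now rows[0,32) x cols[6,8) = 32x2
Op 4 cut(27, 1): punch at orig (27,7); cuts so far [(27, 7)]; region rows[0,32) x cols[6,8) = 32x2
Op 5 cut(31, 0): punch at orig (31,6); cuts so far [(27, 7), (31, 6)]; region rows[0,32) x cols[6,8) = 32x2
Unfold 1 (reflect across v@6): 4 holes -> [(27, 4), (27, 7), (31, 5), (31, 6)]
Unfold 2 (reflect across v@4): 8 holes -> [(27, 0), (27, 3), (27, 4), (27, 7), (31, 1), (31, 2), (31, 5), (31, 6)]
Unfold 3 (reflect across v@8): 16 holes -> [(27, 0), (27, 3), (27, 4), (27, 7), (27, 8), (27, 11), (27, 12), (27, 15), (31, 1), (31, 2), (31, 5), (31, 6), (31, 9), (31, 10), (31, 13), (31, 14)]

Answer: 16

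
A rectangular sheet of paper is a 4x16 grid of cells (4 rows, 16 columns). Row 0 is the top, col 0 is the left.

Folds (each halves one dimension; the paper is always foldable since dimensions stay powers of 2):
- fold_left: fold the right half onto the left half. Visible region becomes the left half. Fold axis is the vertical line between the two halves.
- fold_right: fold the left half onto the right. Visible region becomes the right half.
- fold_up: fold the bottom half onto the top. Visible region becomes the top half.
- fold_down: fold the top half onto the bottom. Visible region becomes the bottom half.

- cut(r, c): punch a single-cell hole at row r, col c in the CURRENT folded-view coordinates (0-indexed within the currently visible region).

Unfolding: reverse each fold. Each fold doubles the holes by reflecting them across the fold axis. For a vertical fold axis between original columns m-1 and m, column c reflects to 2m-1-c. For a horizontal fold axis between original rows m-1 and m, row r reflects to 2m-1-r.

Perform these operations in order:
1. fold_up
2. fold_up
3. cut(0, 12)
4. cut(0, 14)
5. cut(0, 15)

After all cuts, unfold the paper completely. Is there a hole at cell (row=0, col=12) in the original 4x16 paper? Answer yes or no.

Op 1 fold_up: fold axis h@2; visible region now rows[0,2) x cols[0,16) = 2x16
Op 2 fold_up: fold axis h@1; visible region now rows[0,1) x cols[0,16) = 1x16
Op 3 cut(0, 12): punch at orig (0,12); cuts so far [(0, 12)]; region rows[0,1) x cols[0,16) = 1x16
Op 4 cut(0, 14): punch at orig (0,14); cuts so far [(0, 12), (0, 14)]; region rows[0,1) x cols[0,16) = 1x16
Op 5 cut(0, 15): punch at orig (0,15); cuts so far [(0, 12), (0, 14), (0, 15)]; region rows[0,1) x cols[0,16) = 1x16
Unfold 1 (reflect across h@1): 6 holes -> [(0, 12), (0, 14), (0, 15), (1, 12), (1, 14), (1, 15)]
Unfold 2 (reflect across h@2): 12 holes -> [(0, 12), (0, 14), (0, 15), (1, 12), (1, 14), (1, 15), (2, 12), (2, 14), (2, 15), (3, 12), (3, 14), (3, 15)]
Holes: [(0, 12), (0, 14), (0, 15), (1, 12), (1, 14), (1, 15), (2, 12), (2, 14), (2, 15), (3, 12), (3, 14), (3, 15)]

Answer: yes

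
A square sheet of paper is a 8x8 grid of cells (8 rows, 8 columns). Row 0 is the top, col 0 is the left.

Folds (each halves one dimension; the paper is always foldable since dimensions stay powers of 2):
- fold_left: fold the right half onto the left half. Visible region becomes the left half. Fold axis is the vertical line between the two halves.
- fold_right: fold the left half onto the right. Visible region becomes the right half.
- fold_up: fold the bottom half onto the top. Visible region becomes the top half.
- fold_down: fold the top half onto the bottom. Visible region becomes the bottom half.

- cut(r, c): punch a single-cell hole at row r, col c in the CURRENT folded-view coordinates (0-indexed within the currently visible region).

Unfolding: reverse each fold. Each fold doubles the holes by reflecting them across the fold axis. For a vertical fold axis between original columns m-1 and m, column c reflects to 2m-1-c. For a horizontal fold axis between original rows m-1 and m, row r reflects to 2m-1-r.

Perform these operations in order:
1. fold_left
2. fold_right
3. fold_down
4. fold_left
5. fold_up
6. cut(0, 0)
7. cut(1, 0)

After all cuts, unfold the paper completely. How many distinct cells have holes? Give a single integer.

Op 1 fold_left: fold axis v@4; visible region now rows[0,8) x cols[0,4) = 8x4
Op 2 fold_right: fold axis v@2; visible region now rows[0,8) x cols[2,4) = 8x2
Op 3 fold_down: fold axis h@4; visible region now rows[4,8) x cols[2,4) = 4x2
Op 4 fold_left: fold axis v@3; visible region now rows[4,8) x cols[2,3) = 4x1
Op 5 fold_up: fold axis h@6; visible region now rows[4,6) x cols[2,3) = 2x1
Op 6 cut(0, 0): punch at orig (4,2); cuts so far [(4, 2)]; region rows[4,6) x cols[2,3) = 2x1
Op 7 cut(1, 0): punch at orig (5,2); cuts so far [(4, 2), (5, 2)]; region rows[4,6) x cols[2,3) = 2x1
Unfold 1 (reflect across h@6): 4 holes -> [(4, 2), (5, 2), (6, 2), (7, 2)]
Unfold 2 (reflect across v@3): 8 holes -> [(4, 2), (4, 3), (5, 2), (5, 3), (6, 2), (6, 3), (7, 2), (7, 3)]
Unfold 3 (reflect across h@4): 16 holes -> [(0, 2), (0, 3), (1, 2), (1, 3), (2, 2), (2, 3), (3, 2), (3, 3), (4, 2), (4, 3), (5, 2), (5, 3), (6, 2), (6, 3), (7, 2), (7, 3)]
Unfold 4 (reflect across v@2): 32 holes -> [(0, 0), (0, 1), (0, 2), (0, 3), (1, 0), (1, 1), (1, 2), (1, 3), (2, 0), (2, 1), (2, 2), (2, 3), (3, 0), (3, 1), (3, 2), (3, 3), (4, 0), (4, 1), (4, 2), (4, 3), (5, 0), (5, 1), (5, 2), (5, 3), (6, 0), (6, 1), (6, 2), (6, 3), (7, 0), (7, 1), (7, 2), (7, 3)]
Unfold 5 (reflect across v@4): 64 holes -> [(0, 0), (0, 1), (0, 2), (0, 3), (0, 4), (0, 5), (0, 6), (0, 7), (1, 0), (1, 1), (1, 2), (1, 3), (1, 4), (1, 5), (1, 6), (1, 7), (2, 0), (2, 1), (2, 2), (2, 3), (2, 4), (2, 5), (2, 6), (2, 7), (3, 0), (3, 1), (3, 2), (3, 3), (3, 4), (3, 5), (3, 6), (3, 7), (4, 0), (4, 1), (4, 2), (4, 3), (4, 4), (4, 5), (4, 6), (4, 7), (5, 0), (5, 1), (5, 2), (5, 3), (5, 4), (5, 5), (5, 6), (5, 7), (6, 0), (6, 1), (6, 2), (6, 3), (6, 4), (6, 5), (6, 6), (6, 7), (7, 0), (7, 1), (7, 2), (7, 3), (7, 4), (7, 5), (7, 6), (7, 7)]

Answer: 64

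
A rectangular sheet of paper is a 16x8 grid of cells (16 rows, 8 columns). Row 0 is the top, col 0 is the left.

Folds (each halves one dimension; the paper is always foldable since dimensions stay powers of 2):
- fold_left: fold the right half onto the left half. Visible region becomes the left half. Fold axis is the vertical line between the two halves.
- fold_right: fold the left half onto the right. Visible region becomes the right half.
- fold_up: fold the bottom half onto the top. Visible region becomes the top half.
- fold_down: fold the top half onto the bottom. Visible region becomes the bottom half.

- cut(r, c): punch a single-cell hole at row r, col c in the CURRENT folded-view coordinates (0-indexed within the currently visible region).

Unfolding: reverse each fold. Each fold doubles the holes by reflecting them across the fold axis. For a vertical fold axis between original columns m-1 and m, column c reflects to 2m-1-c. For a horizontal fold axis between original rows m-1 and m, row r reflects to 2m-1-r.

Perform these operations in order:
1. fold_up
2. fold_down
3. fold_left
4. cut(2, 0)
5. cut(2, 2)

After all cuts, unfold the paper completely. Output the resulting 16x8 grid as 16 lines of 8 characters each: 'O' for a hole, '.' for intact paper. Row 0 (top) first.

Op 1 fold_up: fold axis h@8; visible region now rows[0,8) x cols[0,8) = 8x8
Op 2 fold_down: fold axis h@4; visible region now rows[4,8) x cols[0,8) = 4x8
Op 3 fold_left: fold axis v@4; visible region now rows[4,8) x cols[0,4) = 4x4
Op 4 cut(2, 0): punch at orig (6,0); cuts so far [(6, 0)]; region rows[4,8) x cols[0,4) = 4x4
Op 5 cut(2, 2): punch at orig (6,2); cuts so far [(6, 0), (6, 2)]; region rows[4,8) x cols[0,4) = 4x4
Unfold 1 (reflect across v@4): 4 holes -> [(6, 0), (6, 2), (6, 5), (6, 7)]
Unfold 2 (reflect across h@4): 8 holes -> [(1, 0), (1, 2), (1, 5), (1, 7), (6, 0), (6, 2), (6, 5), (6, 7)]
Unfold 3 (reflect across h@8): 16 holes -> [(1, 0), (1, 2), (1, 5), (1, 7), (6, 0), (6, 2), (6, 5), (6, 7), (9, 0), (9, 2), (9, 5), (9, 7), (14, 0), (14, 2), (14, 5), (14, 7)]

Answer: ........
O.O..O.O
........
........
........
........
O.O..O.O
........
........
O.O..O.O
........
........
........
........
O.O..O.O
........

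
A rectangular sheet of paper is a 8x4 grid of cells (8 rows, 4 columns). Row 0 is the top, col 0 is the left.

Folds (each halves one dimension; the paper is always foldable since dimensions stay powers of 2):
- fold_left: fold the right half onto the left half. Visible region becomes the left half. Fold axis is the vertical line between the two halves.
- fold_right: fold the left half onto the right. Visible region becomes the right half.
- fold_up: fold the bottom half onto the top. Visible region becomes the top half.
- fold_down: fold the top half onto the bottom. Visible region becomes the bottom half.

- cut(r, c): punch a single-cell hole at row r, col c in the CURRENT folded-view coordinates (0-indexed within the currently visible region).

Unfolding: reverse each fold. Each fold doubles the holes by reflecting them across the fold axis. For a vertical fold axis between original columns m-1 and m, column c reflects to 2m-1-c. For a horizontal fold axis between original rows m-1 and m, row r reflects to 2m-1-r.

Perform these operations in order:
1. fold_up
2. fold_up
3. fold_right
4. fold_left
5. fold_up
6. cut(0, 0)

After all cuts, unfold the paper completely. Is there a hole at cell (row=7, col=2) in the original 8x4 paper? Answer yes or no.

Op 1 fold_up: fold axis h@4; visible region now rows[0,4) x cols[0,4) = 4x4
Op 2 fold_up: fold axis h@2; visible region now rows[0,2) x cols[0,4) = 2x4
Op 3 fold_right: fold axis v@2; visible region now rows[0,2) x cols[2,4) = 2x2
Op 4 fold_left: fold axis v@3; visible region now rows[0,2) x cols[2,3) = 2x1
Op 5 fold_up: fold axis h@1; visible region now rows[0,1) x cols[2,3) = 1x1
Op 6 cut(0, 0): punch at orig (0,2); cuts so far [(0, 2)]; region rows[0,1) x cols[2,3) = 1x1
Unfold 1 (reflect across h@1): 2 holes -> [(0, 2), (1, 2)]
Unfold 2 (reflect across v@3): 4 holes -> [(0, 2), (0, 3), (1, 2), (1, 3)]
Unfold 3 (reflect across v@2): 8 holes -> [(0, 0), (0, 1), (0, 2), (0, 3), (1, 0), (1, 1), (1, 2), (1, 3)]
Unfold 4 (reflect across h@2): 16 holes -> [(0, 0), (0, 1), (0, 2), (0, 3), (1, 0), (1, 1), (1, 2), (1, 3), (2, 0), (2, 1), (2, 2), (2, 3), (3, 0), (3, 1), (3, 2), (3, 3)]
Unfold 5 (reflect across h@4): 32 holes -> [(0, 0), (0, 1), (0, 2), (0, 3), (1, 0), (1, 1), (1, 2), (1, 3), (2, 0), (2, 1), (2, 2), (2, 3), (3, 0), (3, 1), (3, 2), (3, 3), (4, 0), (4, 1), (4, 2), (4, 3), (5, 0), (5, 1), (5, 2), (5, 3), (6, 0), (6, 1), (6, 2), (6, 3), (7, 0), (7, 1), (7, 2), (7, 3)]
Holes: [(0, 0), (0, 1), (0, 2), (0, 3), (1, 0), (1, 1), (1, 2), (1, 3), (2, 0), (2, 1), (2, 2), (2, 3), (3, 0), (3, 1), (3, 2), (3, 3), (4, 0), (4, 1), (4, 2), (4, 3), (5, 0), (5, 1), (5, 2), (5, 3), (6, 0), (6, 1), (6, 2), (6, 3), (7, 0), (7, 1), (7, 2), (7, 3)]

Answer: yes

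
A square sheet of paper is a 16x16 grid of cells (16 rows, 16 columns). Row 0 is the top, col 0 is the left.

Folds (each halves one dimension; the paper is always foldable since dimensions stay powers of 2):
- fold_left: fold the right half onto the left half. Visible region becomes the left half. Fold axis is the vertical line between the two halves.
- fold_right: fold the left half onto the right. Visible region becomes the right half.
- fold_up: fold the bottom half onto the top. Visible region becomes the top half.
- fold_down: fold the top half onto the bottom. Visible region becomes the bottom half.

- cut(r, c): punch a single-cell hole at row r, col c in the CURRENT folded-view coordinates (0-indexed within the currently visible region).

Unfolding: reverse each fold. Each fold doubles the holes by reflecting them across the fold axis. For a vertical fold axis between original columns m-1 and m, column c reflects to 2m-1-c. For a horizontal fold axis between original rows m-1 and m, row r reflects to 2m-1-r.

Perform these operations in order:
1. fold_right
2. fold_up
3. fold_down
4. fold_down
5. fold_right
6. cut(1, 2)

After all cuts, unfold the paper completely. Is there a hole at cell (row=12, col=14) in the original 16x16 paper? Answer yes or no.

Op 1 fold_right: fold axis v@8; visible region now rows[0,16) x cols[8,16) = 16x8
Op 2 fold_up: fold axis h@8; visible region now rows[0,8) x cols[8,16) = 8x8
Op 3 fold_down: fold axis h@4; visible region now rows[4,8) x cols[8,16) = 4x8
Op 4 fold_down: fold axis h@6; visible region now rows[6,8) x cols[8,16) = 2x8
Op 5 fold_right: fold axis v@12; visible region now rows[6,8) x cols[12,16) = 2x4
Op 6 cut(1, 2): punch at orig (7,14); cuts so far [(7, 14)]; region rows[6,8) x cols[12,16) = 2x4
Unfold 1 (reflect across v@12): 2 holes -> [(7, 9), (7, 14)]
Unfold 2 (reflect across h@6): 4 holes -> [(4, 9), (4, 14), (7, 9), (7, 14)]
Unfold 3 (reflect across h@4): 8 holes -> [(0, 9), (0, 14), (3, 9), (3, 14), (4, 9), (4, 14), (7, 9), (7, 14)]
Unfold 4 (reflect across h@8): 16 holes -> [(0, 9), (0, 14), (3, 9), (3, 14), (4, 9), (4, 14), (7, 9), (7, 14), (8, 9), (8, 14), (11, 9), (11, 14), (12, 9), (12, 14), (15, 9), (15, 14)]
Unfold 5 (reflect across v@8): 32 holes -> [(0, 1), (0, 6), (0, 9), (0, 14), (3, 1), (3, 6), (3, 9), (3, 14), (4, 1), (4, 6), (4, 9), (4, 14), (7, 1), (7, 6), (7, 9), (7, 14), (8, 1), (8, 6), (8, 9), (8, 14), (11, 1), (11, 6), (11, 9), (11, 14), (12, 1), (12, 6), (12, 9), (12, 14), (15, 1), (15, 6), (15, 9), (15, 14)]
Holes: [(0, 1), (0, 6), (0, 9), (0, 14), (3, 1), (3, 6), (3, 9), (3, 14), (4, 1), (4, 6), (4, 9), (4, 14), (7, 1), (7, 6), (7, 9), (7, 14), (8, 1), (8, 6), (8, 9), (8, 14), (11, 1), (11, 6), (11, 9), (11, 14), (12, 1), (12, 6), (12, 9), (12, 14), (15, 1), (15, 6), (15, 9), (15, 14)]

Answer: yes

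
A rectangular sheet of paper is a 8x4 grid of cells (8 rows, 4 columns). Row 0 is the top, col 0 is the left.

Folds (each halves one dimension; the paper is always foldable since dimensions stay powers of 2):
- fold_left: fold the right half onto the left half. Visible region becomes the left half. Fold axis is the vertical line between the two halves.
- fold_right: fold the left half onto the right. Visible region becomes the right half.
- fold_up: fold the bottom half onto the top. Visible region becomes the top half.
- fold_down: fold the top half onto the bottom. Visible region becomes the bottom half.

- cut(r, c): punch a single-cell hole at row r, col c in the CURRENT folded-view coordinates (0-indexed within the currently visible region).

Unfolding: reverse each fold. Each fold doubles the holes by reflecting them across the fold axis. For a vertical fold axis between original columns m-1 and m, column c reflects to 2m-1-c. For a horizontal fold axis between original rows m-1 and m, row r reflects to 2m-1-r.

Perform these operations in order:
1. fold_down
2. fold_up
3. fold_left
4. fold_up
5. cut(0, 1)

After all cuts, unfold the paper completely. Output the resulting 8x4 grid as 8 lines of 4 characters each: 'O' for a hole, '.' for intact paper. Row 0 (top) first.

Op 1 fold_down: fold axis h@4; visible region now rows[4,8) x cols[0,4) = 4x4
Op 2 fold_up: fold axis h@6; visible region now rows[4,6) x cols[0,4) = 2x4
Op 3 fold_left: fold axis v@2; visible region now rows[4,6) x cols[0,2) = 2x2
Op 4 fold_up: fold axis h@5; visible region now rows[4,5) x cols[0,2) = 1x2
Op 5 cut(0, 1): punch at orig (4,1); cuts so far [(4, 1)]; region rows[4,5) x cols[0,2) = 1x2
Unfold 1 (reflect across h@5): 2 holes -> [(4, 1), (5, 1)]
Unfold 2 (reflect across v@2): 4 holes -> [(4, 1), (4, 2), (5, 1), (5, 2)]
Unfold 3 (reflect across h@6): 8 holes -> [(4, 1), (4, 2), (5, 1), (5, 2), (6, 1), (6, 2), (7, 1), (7, 2)]
Unfold 4 (reflect across h@4): 16 holes -> [(0, 1), (0, 2), (1, 1), (1, 2), (2, 1), (2, 2), (3, 1), (3, 2), (4, 1), (4, 2), (5, 1), (5, 2), (6, 1), (6, 2), (7, 1), (7, 2)]

Answer: .OO.
.OO.
.OO.
.OO.
.OO.
.OO.
.OO.
.OO.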